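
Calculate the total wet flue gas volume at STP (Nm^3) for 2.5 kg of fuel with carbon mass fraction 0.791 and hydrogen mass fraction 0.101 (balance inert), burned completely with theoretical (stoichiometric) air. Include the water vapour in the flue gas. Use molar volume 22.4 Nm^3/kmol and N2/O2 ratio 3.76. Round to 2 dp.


Per kg fuel: CO2 = (C/12 kmol)*22.4 = (0.791/12)*22.4 = 1.47653 Nm^3
Per kg fuel: H2O = (H/2 kmol)*22.4 = (0.101/2)*22.4 = 1.13120 Nm^3
O2 needed per kg fuel = C/12 + H/4 = 0.791/12 + 0.101/4 = 0.09116667 kmol
Per kg fuel: N2 = O2*3.76*22.4 = 0.09116667*3.76*22.4 = 7.67842 Nm^3
Total per kg = 1.47653 + 1.13120 + 7.67842 = 10.28615 Nm^3
Total = 10.28615 * 2.5 = 25.72 Nm^3


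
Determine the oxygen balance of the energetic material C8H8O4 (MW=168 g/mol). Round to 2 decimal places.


OB = -1600 * (2C + H/2 - O) / MW
Inner = 2*8 + 8/2 - 4 = 16.00
OB = -1600 * 16.00 / 168 = -152.38%


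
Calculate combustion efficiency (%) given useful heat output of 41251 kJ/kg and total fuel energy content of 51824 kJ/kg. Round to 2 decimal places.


Efficiency = (Q_useful / Q_fuel) * 100
Efficiency = (41251 / 51824) * 100
Efficiency = 0.7960 * 100 = 79.60%


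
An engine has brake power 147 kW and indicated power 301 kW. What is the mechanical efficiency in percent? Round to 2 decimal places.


eta_mech = (BP / IP) * 100
Ratio = 147 / 301 = 0.4884
eta_mech = 0.4884 * 100 = 48.84%


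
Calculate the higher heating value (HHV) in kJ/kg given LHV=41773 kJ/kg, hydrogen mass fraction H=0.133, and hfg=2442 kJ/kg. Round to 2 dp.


HHV = LHV + hfg * 9 * H
Water addition = 2442 * 9 * 0.133 = 2923.074 kJ/kg
HHV = 41773 + 2923.074 = 44696.07 kJ/kg


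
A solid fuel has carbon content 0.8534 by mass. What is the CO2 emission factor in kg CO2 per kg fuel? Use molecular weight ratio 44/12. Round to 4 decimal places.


EF = C_frac * (M_CO2 / M_C)
EF = 0.8534 * (44/12)
EF = 0.8534 * 3.666667 = 3.1291 kg_CO2/kg_fuel


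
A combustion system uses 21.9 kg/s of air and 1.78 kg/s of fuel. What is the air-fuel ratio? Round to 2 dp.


AFR = m_air / m_fuel
AFR = 21.9 / 1.78 = 12.30


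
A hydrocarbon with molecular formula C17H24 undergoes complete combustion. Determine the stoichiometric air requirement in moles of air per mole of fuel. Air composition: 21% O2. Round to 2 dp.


Balanced combustion: C17H24 + 23 O2 -> 17 CO2 + 12 H2O
O2 needed = C + H/4 = 17 + 24/4 = 23.00 moles
Air moles = O2 / 0.21 = 23.00 / 0.21 = 109.52 moles air


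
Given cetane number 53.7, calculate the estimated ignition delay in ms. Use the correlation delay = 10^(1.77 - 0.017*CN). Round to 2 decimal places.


delay = 10^(1.77 - 0.017*CN)
Exponent = 1.77 - 0.017*53.7 = 0.8571
delay = 10^0.8571 = 7.20 ms


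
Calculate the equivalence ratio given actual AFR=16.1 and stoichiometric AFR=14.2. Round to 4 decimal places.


phi = AFR_stoich / AFR_actual
phi = 14.2 / 16.1 = 0.8820


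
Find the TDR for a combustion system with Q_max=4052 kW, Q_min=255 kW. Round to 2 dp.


TDR = Q_max / Q_min
TDR = 4052 / 255 = 15.89


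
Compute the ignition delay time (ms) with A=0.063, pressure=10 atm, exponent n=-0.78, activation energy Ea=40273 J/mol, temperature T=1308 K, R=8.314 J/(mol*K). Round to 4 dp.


tau = A * P^n * exp(Ea/(R*T))
P^n = 10^(-0.78) = 0.16595869
Ea/(R*T) = 40273/(8.314*1308) = 3.703362
exp(Ea/(R*T)) = 40.583535
tau = 0.063 * 0.16595869 * 40.583535 = 0.4243 ms


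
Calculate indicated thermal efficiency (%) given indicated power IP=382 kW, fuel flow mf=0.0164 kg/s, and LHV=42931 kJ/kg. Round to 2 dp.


eta_ith = (IP / (mf * LHV)) * 100
Denominator = 0.0164 * 42931 = 704.0684 kW
eta_ith = (382 / 704.0684) * 100 = 54.26%


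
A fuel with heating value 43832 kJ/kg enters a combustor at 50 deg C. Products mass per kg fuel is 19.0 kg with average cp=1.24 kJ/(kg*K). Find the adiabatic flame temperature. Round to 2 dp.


T_ad = T_in + Hc / (m_p * cp)
Denominator = 19.0 * 1.24 = 23.5600
Temperature rise = 43832 / 23.5600 = 1860.44 K
T_ad = 50 + 1860.44 = 1910.44 deg C


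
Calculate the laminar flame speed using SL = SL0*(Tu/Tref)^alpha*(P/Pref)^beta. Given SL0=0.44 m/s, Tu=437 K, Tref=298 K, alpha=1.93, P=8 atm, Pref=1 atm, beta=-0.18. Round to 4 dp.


SL = SL0 * (Tu/Tref)^alpha * (P/Pref)^beta
T ratio = 437/298 = 1.46644295
(T ratio)^alpha = 1.46644295^1.93 = 2.093591
(P/Pref)^beta = 8^(-0.18) = 0.687771
SL = 0.44 * 2.093591 * 0.687771 = 0.6336 m/s


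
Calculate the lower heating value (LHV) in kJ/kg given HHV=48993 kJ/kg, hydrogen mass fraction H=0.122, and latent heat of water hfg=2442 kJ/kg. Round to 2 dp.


LHV = HHV - hfg * 9 * H
Water correction = 2442 * 9 * 0.122 = 2681.316 kJ/kg
LHV = 48993 - 2681.316 = 46311.68 kJ/kg


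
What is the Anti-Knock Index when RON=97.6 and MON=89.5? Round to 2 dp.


AKI = (RON + MON) / 2
AKI = (97.6 + 89.5) / 2
AKI = 187.1 / 2 = 93.55


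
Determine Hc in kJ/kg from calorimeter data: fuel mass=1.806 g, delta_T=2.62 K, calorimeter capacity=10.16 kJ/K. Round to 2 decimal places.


Hc = C_cal * delta_T / m_fuel
Q_released = 10.16 * 2.62 = 26.6192 kJ
m_fuel = 1.806 g = 1.806/1000 kg = 0.001806 kg
Hc = 26.6192 / 0.001806 = 14739.31 kJ/kg


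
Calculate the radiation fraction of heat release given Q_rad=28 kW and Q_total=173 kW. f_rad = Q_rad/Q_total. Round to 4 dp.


f_rad = Q_rad / Q_total
f_rad = 28 / 173 = 0.1618


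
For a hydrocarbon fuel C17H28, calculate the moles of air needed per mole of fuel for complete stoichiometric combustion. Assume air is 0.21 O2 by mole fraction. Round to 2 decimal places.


Balanced combustion: C17H28 + 24 O2 -> 17 CO2 + 14 H2O
O2 needed = C + H/4 = 17 + 28/4 = 24.00 moles
Air moles = O2 / 0.21 = 24.00 / 0.21 = 114.29 moles air


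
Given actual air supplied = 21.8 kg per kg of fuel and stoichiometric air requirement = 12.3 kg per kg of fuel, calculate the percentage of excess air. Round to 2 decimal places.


Excess air = actual - stoichiometric = 21.8 - 12.3 = 9.50 kg/kg fuel
Excess air % = (excess / stoich) * 100 = (9.50 / 12.3) * 100 = 77.24%


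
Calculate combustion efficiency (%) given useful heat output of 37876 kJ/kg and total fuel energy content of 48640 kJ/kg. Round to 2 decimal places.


Efficiency = (Q_useful / Q_fuel) * 100
Efficiency = (37876 / 48640) * 100
Efficiency = 0.7787 * 100 = 77.87%


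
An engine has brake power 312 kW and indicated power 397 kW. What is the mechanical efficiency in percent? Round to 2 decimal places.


eta_mech = (BP / IP) * 100
Ratio = 312 / 397 = 0.7859
eta_mech = 0.7859 * 100 = 78.59%


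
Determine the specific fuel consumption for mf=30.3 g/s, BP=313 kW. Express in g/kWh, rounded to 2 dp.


SFC = (mf / BP) * 3600
Rate = 30.3 / 313 = 0.096805 g/(s*kW)
SFC = 0.096805 * 3600 = 348.50 g/kWh


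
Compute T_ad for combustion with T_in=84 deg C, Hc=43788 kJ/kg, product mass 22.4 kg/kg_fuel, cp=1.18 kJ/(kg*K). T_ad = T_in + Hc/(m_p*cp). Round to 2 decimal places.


T_ad = T_in + Hc / (m_p * cp)
Denominator = 22.4 * 1.18 = 26.4320
Temperature rise = 43788 / 26.4320 = 1656.63 K
T_ad = 84 + 1656.63 = 1740.63 deg C


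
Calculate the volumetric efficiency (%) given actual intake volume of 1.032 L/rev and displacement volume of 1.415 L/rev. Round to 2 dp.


eta_v = (V_actual / V_disp) * 100
Ratio = 1.032 / 1.415 = 0.7293
eta_v = 0.7293 * 100 = 72.93%


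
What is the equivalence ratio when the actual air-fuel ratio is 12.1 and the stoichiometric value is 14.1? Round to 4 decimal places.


phi = AFR_stoich / AFR_actual
phi = 14.1 / 12.1 = 1.1653


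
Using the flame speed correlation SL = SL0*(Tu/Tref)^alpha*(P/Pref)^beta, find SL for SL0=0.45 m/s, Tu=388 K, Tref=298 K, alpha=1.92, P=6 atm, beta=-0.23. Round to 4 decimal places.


SL = SL0 * (Tu/Tref)^alpha * (P/Pref)^beta
T ratio = 388/298 = 1.30201342
(T ratio)^alpha = 1.30201342^1.92 = 1.659823
(P/Pref)^beta = 6^(-0.23) = 0.662255
SL = 0.45 * 1.659823 * 0.662255 = 0.4947 m/s


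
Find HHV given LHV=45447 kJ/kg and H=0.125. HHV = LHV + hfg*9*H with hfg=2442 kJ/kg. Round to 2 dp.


HHV = LHV + hfg * 9 * H
Water addition = 2442 * 9 * 0.125 = 2747.250 kJ/kg
HHV = 45447 + 2747.250 = 48194.25 kJ/kg


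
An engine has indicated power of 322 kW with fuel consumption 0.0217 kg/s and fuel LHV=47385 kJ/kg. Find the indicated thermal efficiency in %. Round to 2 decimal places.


eta_ith = (IP / (mf * LHV)) * 100
Denominator = 0.0217 * 47385 = 1028.2545 kW
eta_ith = (322 / 1028.2545) * 100 = 31.32%


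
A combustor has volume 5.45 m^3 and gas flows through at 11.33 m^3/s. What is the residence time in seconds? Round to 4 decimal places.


tau = V / Q_flow
tau = 5.45 / 11.33 = 0.4810 s


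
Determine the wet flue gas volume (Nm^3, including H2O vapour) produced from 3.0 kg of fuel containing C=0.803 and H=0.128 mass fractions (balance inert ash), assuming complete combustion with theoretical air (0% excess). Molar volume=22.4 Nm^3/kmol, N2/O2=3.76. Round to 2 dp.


Per kg fuel: CO2 = (C/12 kmol)*22.4 = (0.803/12)*22.4 = 1.49893 Nm^3
Per kg fuel: H2O = (H/2 kmol)*22.4 = (0.128/2)*22.4 = 1.43360 Nm^3
O2 needed per kg fuel = C/12 + H/4 = 0.803/12 + 0.128/4 = 0.09891667 kmol
Per kg fuel: N2 = O2*3.76*22.4 = 0.09891667*3.76*22.4 = 8.33116 Nm^3
Total per kg = 1.49893 + 1.43360 + 8.33116 = 11.26369 Nm^3
Total = 11.26369 * 3.0 = 33.79 Nm^3


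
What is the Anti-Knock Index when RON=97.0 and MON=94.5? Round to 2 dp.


AKI = (RON + MON) / 2
AKI = (97.0 + 94.5) / 2
AKI = 191.5 / 2 = 95.75


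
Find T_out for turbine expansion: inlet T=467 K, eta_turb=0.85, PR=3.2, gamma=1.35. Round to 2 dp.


T_out = T_in * (1 - eta * (1 - PR^(-(gamma-1)/gamma)))
Exponent = -(1.35-1)/1.35 = -0.25925926
PR^exp = 3.2^(-0.25925926) = 0.73966521
Factor = 1 - 0.85*(1 - 0.73966521) = 0.77871543
T_out = 467 * 0.77871543 = 363.66 K


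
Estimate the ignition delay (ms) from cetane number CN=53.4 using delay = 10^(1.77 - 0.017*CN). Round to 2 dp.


delay = 10^(1.77 - 0.017*CN)
Exponent = 1.77 - 0.017*53.4 = 0.8622
delay = 10^0.8622 = 7.28 ms


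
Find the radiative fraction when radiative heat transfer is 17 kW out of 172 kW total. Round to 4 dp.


f_rad = Q_rad / Q_total
f_rad = 17 / 172 = 0.0988


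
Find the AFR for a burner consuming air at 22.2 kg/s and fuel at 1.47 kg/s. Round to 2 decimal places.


AFR = m_air / m_fuel
AFR = 22.2 / 1.47 = 15.10


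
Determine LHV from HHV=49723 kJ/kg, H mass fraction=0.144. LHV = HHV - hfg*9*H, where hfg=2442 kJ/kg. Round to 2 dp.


LHV = HHV - hfg * 9 * H
Water correction = 2442 * 9 * 0.144 = 3164.832 kJ/kg
LHV = 49723 - 3164.832 = 46558.17 kJ/kg


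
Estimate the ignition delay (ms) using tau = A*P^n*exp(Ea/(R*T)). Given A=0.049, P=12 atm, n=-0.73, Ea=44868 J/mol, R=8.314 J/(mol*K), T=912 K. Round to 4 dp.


tau = A * P^n * exp(Ea/(R*T))
P^n = 12^(-0.73) = 0.16300379
Ea/(R*T) = 44868/(8.314*912) = 5.917413
exp(Ea/(R*T)) = 371.449384
tau = 0.049 * 0.16300379 * 371.449384 = 2.9668 ms


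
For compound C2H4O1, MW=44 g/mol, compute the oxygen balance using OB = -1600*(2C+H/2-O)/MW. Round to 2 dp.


OB = -1600 * (2C + H/2 - O) / MW
Inner = 2*2 + 4/2 - 1 = 5.00
OB = -1600 * 5.00 / 44 = -181.82%


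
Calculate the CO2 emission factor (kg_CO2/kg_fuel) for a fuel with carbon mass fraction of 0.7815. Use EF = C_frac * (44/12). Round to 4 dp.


EF = C_frac * (M_CO2 / M_C)
EF = 0.7815 * (44/12)
EF = 0.7815 * 3.666667 = 2.8655 kg_CO2/kg_fuel


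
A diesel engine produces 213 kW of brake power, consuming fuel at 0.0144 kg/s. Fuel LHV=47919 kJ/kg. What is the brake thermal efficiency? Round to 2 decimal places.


eta_BTE = (BP / (mf * LHV)) * 100
Denominator = 0.0144 * 47919 = 690.0336 kW
eta_BTE = (213 / 690.0336) * 100 = 30.87%


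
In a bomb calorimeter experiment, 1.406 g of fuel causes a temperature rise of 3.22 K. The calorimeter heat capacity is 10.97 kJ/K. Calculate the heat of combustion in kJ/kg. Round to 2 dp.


Hc = C_cal * delta_T / m_fuel
Q_released = 10.97 * 3.22 = 35.3234 kJ
m_fuel = 1.406 g = 1.406/1000 kg = 0.001406 kg
Hc = 35.3234 / 0.001406 = 25123.33 kJ/kg


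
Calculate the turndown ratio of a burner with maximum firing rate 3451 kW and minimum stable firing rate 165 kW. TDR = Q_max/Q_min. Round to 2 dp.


TDR = Q_max / Q_min
TDR = 3451 / 165 = 20.92


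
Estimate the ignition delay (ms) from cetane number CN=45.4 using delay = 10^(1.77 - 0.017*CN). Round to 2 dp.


delay = 10^(1.77 - 0.017*CN)
Exponent = 1.77 - 0.017*45.4 = 0.9982
delay = 10^0.9982 = 9.96 ms


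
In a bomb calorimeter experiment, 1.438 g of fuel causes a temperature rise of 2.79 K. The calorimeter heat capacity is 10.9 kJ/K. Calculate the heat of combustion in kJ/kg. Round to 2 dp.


Hc = C_cal * delta_T / m_fuel
Q_released = 10.9 * 2.79 = 30.4110 kJ
m_fuel = 1.438 g = 1.438/1000 kg = 0.001438 kg
Hc = 30.4110 / 0.001438 = 21148.12 kJ/kg


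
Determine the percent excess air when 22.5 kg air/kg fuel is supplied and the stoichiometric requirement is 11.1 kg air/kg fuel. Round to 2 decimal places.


Excess air = actual - stoichiometric = 22.5 - 11.1 = 11.40 kg/kg fuel
Excess air % = (excess / stoich) * 100 = (11.40 / 11.1) * 100 = 102.70%


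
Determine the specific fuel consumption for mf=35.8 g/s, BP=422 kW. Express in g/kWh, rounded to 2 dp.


SFC = (mf / BP) * 3600
Rate = 35.8 / 422 = 0.084834 g/(s*kW)
SFC = 0.084834 * 3600 = 305.40 g/kWh


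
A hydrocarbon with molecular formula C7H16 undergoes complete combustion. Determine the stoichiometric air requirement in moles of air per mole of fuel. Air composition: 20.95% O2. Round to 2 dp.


Balanced combustion: C7H16 + 11 O2 -> 7 CO2 + 8 H2O
O2 needed = C + H/4 = 7 + 16/4 = 11.00 moles
Air moles = O2 / 0.2095 = 11.00 / 0.2095 = 52.51 moles air


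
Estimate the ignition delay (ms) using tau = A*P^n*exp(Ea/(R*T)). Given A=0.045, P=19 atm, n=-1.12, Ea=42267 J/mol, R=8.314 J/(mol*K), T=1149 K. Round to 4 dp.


tau = A * P^n * exp(Ea/(R*T))
P^n = 19^(-1.12) = 0.03696545
Ea/(R*T) = 42267/(8.314*1149) = 4.424573
exp(Ea/(R*T)) = 83.477164
tau = 0.045 * 0.03696545 * 83.477164 = 0.1389 ms


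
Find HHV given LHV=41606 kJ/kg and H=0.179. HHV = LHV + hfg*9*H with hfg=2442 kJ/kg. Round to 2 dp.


HHV = LHV + hfg * 9 * H
Water addition = 2442 * 9 * 0.179 = 3934.062 kJ/kg
HHV = 41606 + 3934.062 = 45540.06 kJ/kg


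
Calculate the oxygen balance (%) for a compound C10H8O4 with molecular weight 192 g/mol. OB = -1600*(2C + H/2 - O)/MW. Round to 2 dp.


OB = -1600 * (2C + H/2 - O) / MW
Inner = 2*10 + 8/2 - 4 = 20.00
OB = -1600 * 20.00 / 192 = -166.67%


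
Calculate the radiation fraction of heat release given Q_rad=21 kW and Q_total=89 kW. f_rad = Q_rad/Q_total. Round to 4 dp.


f_rad = Q_rad / Q_total
f_rad = 21 / 89 = 0.2360


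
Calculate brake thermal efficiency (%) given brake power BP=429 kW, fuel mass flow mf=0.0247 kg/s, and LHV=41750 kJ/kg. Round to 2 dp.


eta_BTE = (BP / (mf * LHV)) * 100
Denominator = 0.0247 * 41750 = 1031.2250 kW
eta_BTE = (429 / 1031.2250) * 100 = 41.60%


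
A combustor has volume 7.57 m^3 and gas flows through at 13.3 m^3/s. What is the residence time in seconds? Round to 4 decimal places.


tau = V / Q_flow
tau = 7.57 / 13.3 = 0.5692 s


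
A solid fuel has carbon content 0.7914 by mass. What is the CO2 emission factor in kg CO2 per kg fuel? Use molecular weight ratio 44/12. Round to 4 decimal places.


EF = C_frac * (M_CO2 / M_C)
EF = 0.7914 * (44/12)
EF = 0.7914 * 3.666667 = 2.9018 kg_CO2/kg_fuel


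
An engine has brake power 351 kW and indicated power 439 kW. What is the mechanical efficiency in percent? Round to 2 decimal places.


eta_mech = (BP / IP) * 100
Ratio = 351 / 439 = 0.7995
eta_mech = 0.7995 * 100 = 79.95%


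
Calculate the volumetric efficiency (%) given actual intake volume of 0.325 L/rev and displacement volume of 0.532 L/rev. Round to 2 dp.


eta_v = (V_actual / V_disp) * 100
Ratio = 0.325 / 0.532 = 0.6109
eta_v = 0.6109 * 100 = 61.09%


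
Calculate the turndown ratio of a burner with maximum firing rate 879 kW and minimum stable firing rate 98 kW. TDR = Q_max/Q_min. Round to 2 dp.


TDR = Q_max / Q_min
TDR = 879 / 98 = 8.97


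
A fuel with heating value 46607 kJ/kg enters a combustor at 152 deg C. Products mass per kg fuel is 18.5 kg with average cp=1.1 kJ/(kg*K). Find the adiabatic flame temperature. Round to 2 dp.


T_ad = T_in + Hc / (m_p * cp)
Denominator = 18.5 * 1.1 = 20.3500
Temperature rise = 46607 / 20.3500 = 2290.27 K
T_ad = 152 + 2290.27 = 2442.27 deg C


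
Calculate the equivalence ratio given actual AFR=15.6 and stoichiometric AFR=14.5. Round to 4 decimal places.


phi = AFR_stoich / AFR_actual
phi = 14.5 / 15.6 = 0.9295


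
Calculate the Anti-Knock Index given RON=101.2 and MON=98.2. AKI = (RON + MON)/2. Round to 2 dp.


AKI = (RON + MON) / 2
AKI = (101.2 + 98.2) / 2
AKI = 199.4 / 2 = 99.70


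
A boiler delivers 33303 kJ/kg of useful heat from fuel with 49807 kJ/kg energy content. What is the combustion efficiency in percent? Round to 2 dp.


Efficiency = (Q_useful / Q_fuel) * 100
Efficiency = (33303 / 49807) * 100
Efficiency = 0.6686 * 100 = 66.86%


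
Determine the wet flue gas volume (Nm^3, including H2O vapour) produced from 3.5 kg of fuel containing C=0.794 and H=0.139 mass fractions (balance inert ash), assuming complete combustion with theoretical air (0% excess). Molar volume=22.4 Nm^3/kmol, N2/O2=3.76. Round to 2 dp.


Per kg fuel: CO2 = (C/12 kmol)*22.4 = (0.794/12)*22.4 = 1.48213 Nm^3
Per kg fuel: H2O = (H/2 kmol)*22.4 = (0.139/2)*22.4 = 1.55680 Nm^3
O2 needed per kg fuel = C/12 + H/4 = 0.794/12 + 0.139/4 = 0.10091667 kmol
Per kg fuel: N2 = O2*3.76*22.4 = 0.10091667*3.76*22.4 = 8.49961 Nm^3
Total per kg = 1.48213 + 1.55680 + 8.49961 = 11.53854 Nm^3
Total = 11.53854 * 3.5 = 40.38 Nm^3


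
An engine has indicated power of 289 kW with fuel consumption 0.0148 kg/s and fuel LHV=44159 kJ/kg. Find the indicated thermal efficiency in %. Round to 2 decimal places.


eta_ith = (IP / (mf * LHV)) * 100
Denominator = 0.0148 * 44159 = 653.5532 kW
eta_ith = (289 / 653.5532) * 100 = 44.22%


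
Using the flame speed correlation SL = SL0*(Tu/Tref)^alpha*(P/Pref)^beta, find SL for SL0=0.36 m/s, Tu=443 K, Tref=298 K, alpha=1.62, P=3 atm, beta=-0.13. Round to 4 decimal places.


SL = SL0 * (Tu/Tref)^alpha * (P/Pref)^beta
T ratio = 443/298 = 1.48657718
(T ratio)^alpha = 1.48657718^1.62 = 1.900832
(P/Pref)^beta = 3^(-0.13) = 0.866910
SL = 0.36 * 1.900832 * 0.866910 = 0.5932 m/s


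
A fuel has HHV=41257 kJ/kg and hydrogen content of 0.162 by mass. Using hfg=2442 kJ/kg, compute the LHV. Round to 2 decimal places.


LHV = HHV - hfg * 9 * H
Water correction = 2442 * 9 * 0.162 = 3560.436 kJ/kg
LHV = 41257 - 3560.436 = 37696.56 kJ/kg


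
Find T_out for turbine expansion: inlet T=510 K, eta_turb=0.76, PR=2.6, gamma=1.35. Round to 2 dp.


T_out = T_in * (1 - eta * (1 - PR^(-(gamma-1)/gamma)))
Exponent = -(1.35-1)/1.35 = -0.25925926
PR^exp = 2.6^(-0.25925926) = 0.78057442
Factor = 1 - 0.76*(1 - 0.78057442) = 0.83323656
T_out = 510 * 0.83323656 = 424.95 K


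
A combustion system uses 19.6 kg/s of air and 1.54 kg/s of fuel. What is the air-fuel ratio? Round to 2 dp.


AFR = m_air / m_fuel
AFR = 19.6 / 1.54 = 12.73


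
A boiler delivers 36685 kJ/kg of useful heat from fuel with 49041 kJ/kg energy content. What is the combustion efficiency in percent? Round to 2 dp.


Efficiency = (Q_useful / Q_fuel) * 100
Efficiency = (36685 / 49041) * 100
Efficiency = 0.7480 * 100 = 74.80%


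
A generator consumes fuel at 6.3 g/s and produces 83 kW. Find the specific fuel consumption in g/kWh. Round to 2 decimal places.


SFC = (mf / BP) * 3600
Rate = 6.3 / 83 = 0.075904 g/(s*kW)
SFC = 0.075904 * 3600 = 273.25 g/kWh


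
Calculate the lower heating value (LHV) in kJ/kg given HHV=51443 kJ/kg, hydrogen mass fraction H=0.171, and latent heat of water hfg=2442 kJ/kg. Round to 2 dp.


LHV = HHV - hfg * 9 * H
Water correction = 2442 * 9 * 0.171 = 3758.238 kJ/kg
LHV = 51443 - 3758.238 = 47684.76 kJ/kg


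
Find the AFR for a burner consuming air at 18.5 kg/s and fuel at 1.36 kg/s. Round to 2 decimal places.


AFR = m_air / m_fuel
AFR = 18.5 / 1.36 = 13.60


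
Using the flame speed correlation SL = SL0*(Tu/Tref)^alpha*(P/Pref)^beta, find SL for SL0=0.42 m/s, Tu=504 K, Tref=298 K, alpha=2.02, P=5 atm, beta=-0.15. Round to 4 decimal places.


SL = SL0 * (Tu/Tref)^alpha * (P/Pref)^beta
T ratio = 504/298 = 1.69127517
(T ratio)^alpha = 1.69127517^2.02 = 2.890632
(P/Pref)^beta = 5^(-0.15) = 0.785515
SL = 0.42 * 2.890632 * 0.785515 = 0.9537 m/s


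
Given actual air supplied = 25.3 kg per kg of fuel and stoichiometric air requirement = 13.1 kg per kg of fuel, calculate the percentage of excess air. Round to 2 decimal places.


Excess air = actual - stoichiometric = 25.3 - 13.1 = 12.20 kg/kg fuel
Excess air % = (excess / stoich) * 100 = (12.20 / 13.1) * 100 = 93.13%


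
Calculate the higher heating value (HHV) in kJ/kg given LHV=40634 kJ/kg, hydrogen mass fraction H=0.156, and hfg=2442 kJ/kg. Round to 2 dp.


HHV = LHV + hfg * 9 * H
Water addition = 2442 * 9 * 0.156 = 3428.568 kJ/kg
HHV = 40634 + 3428.568 = 44062.57 kJ/kg


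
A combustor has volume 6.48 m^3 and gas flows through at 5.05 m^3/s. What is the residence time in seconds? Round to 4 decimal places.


tau = V / Q_flow
tau = 6.48 / 5.05 = 1.2832 s


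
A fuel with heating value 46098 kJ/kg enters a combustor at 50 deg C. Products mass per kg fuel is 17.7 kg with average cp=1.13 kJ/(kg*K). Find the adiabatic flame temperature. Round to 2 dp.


T_ad = T_in + Hc / (m_p * cp)
Denominator = 17.7 * 1.13 = 20.0010
Temperature rise = 46098 / 20.0010 = 2304.78 K
T_ad = 50 + 2304.78 = 2354.78 deg C


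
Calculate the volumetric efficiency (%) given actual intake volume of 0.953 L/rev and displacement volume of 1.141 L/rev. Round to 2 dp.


eta_v = (V_actual / V_disp) * 100
Ratio = 0.953 / 1.141 = 0.8352
eta_v = 0.8352 * 100 = 83.52%


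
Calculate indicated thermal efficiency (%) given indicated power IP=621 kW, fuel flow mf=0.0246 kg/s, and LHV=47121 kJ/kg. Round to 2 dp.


eta_ith = (IP / (mf * LHV)) * 100
Denominator = 0.0246 * 47121 = 1159.1766 kW
eta_ith = (621 / 1159.1766) * 100 = 53.57%


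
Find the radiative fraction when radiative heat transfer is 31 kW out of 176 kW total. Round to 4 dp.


f_rad = Q_rad / Q_total
f_rad = 31 / 176 = 0.1761


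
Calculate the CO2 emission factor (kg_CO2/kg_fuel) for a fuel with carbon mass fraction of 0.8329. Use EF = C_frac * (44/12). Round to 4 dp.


EF = C_frac * (M_CO2 / M_C)
EF = 0.8329 * (44/12)
EF = 0.8329 * 3.666667 = 3.0540 kg_CO2/kg_fuel


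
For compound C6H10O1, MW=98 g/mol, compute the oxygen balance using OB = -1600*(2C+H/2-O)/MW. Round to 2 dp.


OB = -1600 * (2C + H/2 - O) / MW
Inner = 2*6 + 10/2 - 1 = 16.00
OB = -1600 * 16.00 / 98 = -261.22%


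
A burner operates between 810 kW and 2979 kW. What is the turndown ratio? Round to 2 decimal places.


TDR = Q_max / Q_min
TDR = 2979 / 810 = 3.68


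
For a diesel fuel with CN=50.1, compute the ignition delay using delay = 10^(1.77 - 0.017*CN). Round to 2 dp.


delay = 10^(1.77 - 0.017*CN)
Exponent = 1.77 - 0.017*50.1 = 0.9183
delay = 10^0.9183 = 8.29 ms


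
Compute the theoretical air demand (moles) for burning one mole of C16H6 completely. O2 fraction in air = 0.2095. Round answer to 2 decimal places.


Balanced combustion: C16H6 + 17.5 O2 -> 16 CO2 + 3 H2O
O2 needed = C + H/4 = 16 + 6/4 = 17.50 moles
Air moles = O2 / 0.2095 = 17.50 / 0.2095 = 83.53 moles air


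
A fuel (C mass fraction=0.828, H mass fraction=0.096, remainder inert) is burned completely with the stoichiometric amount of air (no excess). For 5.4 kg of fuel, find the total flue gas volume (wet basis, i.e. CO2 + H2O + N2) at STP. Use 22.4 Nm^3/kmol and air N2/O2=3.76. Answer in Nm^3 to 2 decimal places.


Per kg fuel: CO2 = (C/12 kmol)*22.4 = (0.828/12)*22.4 = 1.54560 Nm^3
Per kg fuel: H2O = (H/2 kmol)*22.4 = (0.096/2)*22.4 = 1.07520 Nm^3
O2 needed per kg fuel = C/12 + H/4 = 0.828/12 + 0.096/4 = 0.09300000 kmol
Per kg fuel: N2 = O2*3.76*22.4 = 0.09300000*3.76*22.4 = 7.83283 Nm^3
Total per kg = 1.54560 + 1.07520 + 7.83283 = 10.45363 Nm^3
Total = 10.45363 * 5.4 = 56.45 Nm^3


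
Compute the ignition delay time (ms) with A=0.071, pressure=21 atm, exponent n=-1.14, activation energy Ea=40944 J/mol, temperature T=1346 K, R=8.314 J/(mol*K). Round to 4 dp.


tau = A * P^n * exp(Ea/(R*T))
P^n = 21^(-1.14) = 0.03109353
Ea/(R*T) = 40944/(8.314*1346) = 3.658771
exp(Ea/(R*T)) = 38.813599
tau = 0.071 * 0.03109353 * 38.813599 = 0.0857 ms


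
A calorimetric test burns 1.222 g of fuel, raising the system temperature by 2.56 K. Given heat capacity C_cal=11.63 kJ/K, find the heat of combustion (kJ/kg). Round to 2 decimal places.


Hc = C_cal * delta_T / m_fuel
Q_released = 11.63 * 2.56 = 29.7728 kJ
m_fuel = 1.222 g = 1.222/1000 kg = 0.001222 kg
Hc = 29.7728 / 0.001222 = 24363.99 kJ/kg


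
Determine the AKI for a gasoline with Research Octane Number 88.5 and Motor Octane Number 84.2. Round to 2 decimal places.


AKI = (RON + MON) / 2
AKI = (88.5 + 84.2) / 2
AKI = 172.7 / 2 = 86.35


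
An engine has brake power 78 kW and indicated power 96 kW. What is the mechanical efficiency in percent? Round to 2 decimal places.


eta_mech = (BP / IP) * 100
Ratio = 78 / 96 = 0.8125
eta_mech = 0.8125 * 100 = 81.25%


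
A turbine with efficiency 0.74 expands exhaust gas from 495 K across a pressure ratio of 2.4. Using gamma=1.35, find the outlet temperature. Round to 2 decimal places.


T_out = T_in * (1 - eta * (1 - PR^(-(gamma-1)/gamma)))
Exponent = -(1.35-1)/1.35 = -0.25925926
PR^exp = 2.4^(-0.25925926) = 0.79694200
Factor = 1 - 0.74*(1 - 0.79694200) = 0.84973708
T_out = 495 * 0.84973708 = 420.62 K


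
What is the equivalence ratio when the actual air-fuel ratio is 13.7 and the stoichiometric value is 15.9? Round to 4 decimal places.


phi = AFR_stoich / AFR_actual
phi = 15.9 / 13.7 = 1.1606


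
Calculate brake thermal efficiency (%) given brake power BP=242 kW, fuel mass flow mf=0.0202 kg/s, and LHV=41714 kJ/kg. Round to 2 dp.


eta_BTE = (BP / (mf * LHV)) * 100
Denominator = 0.0202 * 41714 = 842.6228 kW
eta_BTE = (242 / 842.6228) * 100 = 28.72%


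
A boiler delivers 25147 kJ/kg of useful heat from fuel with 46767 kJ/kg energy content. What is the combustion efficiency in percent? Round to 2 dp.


Efficiency = (Q_useful / Q_fuel) * 100
Efficiency = (25147 / 46767) * 100
Efficiency = 0.5377 * 100 = 53.77%


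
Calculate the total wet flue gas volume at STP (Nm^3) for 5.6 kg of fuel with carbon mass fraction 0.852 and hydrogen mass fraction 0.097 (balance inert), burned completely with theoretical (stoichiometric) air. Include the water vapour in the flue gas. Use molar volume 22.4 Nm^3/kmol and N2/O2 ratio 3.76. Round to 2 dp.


Per kg fuel: CO2 = (C/12 kmol)*22.4 = (0.852/12)*22.4 = 1.59040 Nm^3
Per kg fuel: H2O = (H/2 kmol)*22.4 = (0.097/2)*22.4 = 1.08640 Nm^3
O2 needed per kg fuel = C/12 + H/4 = 0.852/12 + 0.097/4 = 0.09525000 kmol
Per kg fuel: N2 = O2*3.76*22.4 = 0.09525000*3.76*22.4 = 8.02234 Nm^3
Total per kg = 1.59040 + 1.08640 + 8.02234 = 10.69914 Nm^3
Total = 10.69914 * 5.6 = 59.92 Nm^3


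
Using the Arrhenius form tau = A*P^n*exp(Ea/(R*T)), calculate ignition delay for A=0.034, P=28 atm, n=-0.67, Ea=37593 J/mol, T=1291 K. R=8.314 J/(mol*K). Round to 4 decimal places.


tau = A * P^n * exp(Ea/(R*T))
P^n = 28^(-0.67) = 0.10725168
Ea/(R*T) = 37593/(8.314*1291) = 3.502440
exp(Ea/(R*T)) = 33.196357
tau = 0.034 * 0.10725168 * 33.196357 = 0.1211 ms


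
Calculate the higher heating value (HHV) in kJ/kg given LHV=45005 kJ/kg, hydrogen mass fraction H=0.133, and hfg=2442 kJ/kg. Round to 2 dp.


HHV = LHV + hfg * 9 * H
Water addition = 2442 * 9 * 0.133 = 2923.074 kJ/kg
HHV = 45005 + 2923.074 = 47928.07 kJ/kg


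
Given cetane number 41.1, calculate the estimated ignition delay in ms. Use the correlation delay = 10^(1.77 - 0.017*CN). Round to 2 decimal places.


delay = 10^(1.77 - 0.017*CN)
Exponent = 1.77 - 0.017*41.1 = 1.0713
delay = 10^1.0713 = 11.78 ms


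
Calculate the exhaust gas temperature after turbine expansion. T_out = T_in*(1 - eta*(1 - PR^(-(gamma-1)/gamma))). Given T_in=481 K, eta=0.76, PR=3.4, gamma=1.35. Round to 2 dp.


T_out = T_in * (1 - eta * (1 - PR^(-(gamma-1)/gamma)))
Exponent = -(1.35-1)/1.35 = -0.25925926
PR^exp = 3.4^(-0.25925926) = 0.72813041
Factor = 1 - 0.76*(1 - 0.72813041) = 0.79337911
T_out = 481 * 0.79337911 = 381.62 K


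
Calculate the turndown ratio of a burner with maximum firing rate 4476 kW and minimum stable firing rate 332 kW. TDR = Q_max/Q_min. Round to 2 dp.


TDR = Q_max / Q_min
TDR = 4476 / 332 = 13.48


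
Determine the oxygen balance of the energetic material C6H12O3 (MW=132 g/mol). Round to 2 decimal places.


OB = -1600 * (2C + H/2 - O) / MW
Inner = 2*6 + 12/2 - 3 = 15.00
OB = -1600 * 15.00 / 132 = -181.82%


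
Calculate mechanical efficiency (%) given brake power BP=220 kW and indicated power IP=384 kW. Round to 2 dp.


eta_mech = (BP / IP) * 100
Ratio = 220 / 384 = 0.5729
eta_mech = 0.5729 * 100 = 57.29%


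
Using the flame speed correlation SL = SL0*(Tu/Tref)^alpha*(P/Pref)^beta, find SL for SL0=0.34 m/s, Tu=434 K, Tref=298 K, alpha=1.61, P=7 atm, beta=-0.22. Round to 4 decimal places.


SL = SL0 * (Tu/Tref)^alpha * (P/Pref)^beta
T ratio = 434/298 = 1.45637584
(T ratio)^alpha = 1.45637584^1.61 = 1.831767
(P/Pref)^beta = 7^(-0.22) = 0.651746
SL = 0.34 * 1.831767 * 0.651746 = 0.4059 m/s


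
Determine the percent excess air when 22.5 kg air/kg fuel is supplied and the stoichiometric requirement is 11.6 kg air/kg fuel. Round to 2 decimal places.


Excess air = actual - stoichiometric = 22.5 - 11.6 = 10.90 kg/kg fuel
Excess air % = (excess / stoich) * 100 = (10.90 / 11.6) * 100 = 93.97%


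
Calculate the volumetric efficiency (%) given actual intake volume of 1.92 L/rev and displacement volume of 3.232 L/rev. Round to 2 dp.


eta_v = (V_actual / V_disp) * 100
Ratio = 1.92 / 3.232 = 0.5941
eta_v = 0.5941 * 100 = 59.41%


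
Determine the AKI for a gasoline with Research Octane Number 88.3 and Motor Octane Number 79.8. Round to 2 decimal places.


AKI = (RON + MON) / 2
AKI = (88.3 + 79.8) / 2
AKI = 168.1 / 2 = 84.05


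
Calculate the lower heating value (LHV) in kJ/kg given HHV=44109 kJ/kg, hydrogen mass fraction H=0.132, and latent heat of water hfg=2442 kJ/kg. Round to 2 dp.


LHV = HHV - hfg * 9 * H
Water correction = 2442 * 9 * 0.132 = 2901.096 kJ/kg
LHV = 44109 - 2901.096 = 41207.90 kJ/kg


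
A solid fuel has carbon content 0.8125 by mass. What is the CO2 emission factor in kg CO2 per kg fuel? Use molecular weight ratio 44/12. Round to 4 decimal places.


EF = C_frac * (M_CO2 / M_C)
EF = 0.8125 * (44/12)
EF = 0.8125 * 3.666667 = 2.9792 kg_CO2/kg_fuel


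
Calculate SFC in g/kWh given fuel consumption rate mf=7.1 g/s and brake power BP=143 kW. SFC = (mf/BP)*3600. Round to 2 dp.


SFC = (mf / BP) * 3600
Rate = 7.1 / 143 = 0.049650 g/(s*kW)
SFC = 0.049650 * 3600 = 178.74 g/kWh


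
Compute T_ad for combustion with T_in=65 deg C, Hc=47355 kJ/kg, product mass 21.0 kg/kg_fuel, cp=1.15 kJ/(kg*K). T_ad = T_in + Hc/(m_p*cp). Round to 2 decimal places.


T_ad = T_in + Hc / (m_p * cp)
Denominator = 21.0 * 1.15 = 24.1500
Temperature rise = 47355 / 24.1500 = 1960.87 K
T_ad = 65 + 1960.87 = 2025.87 deg C


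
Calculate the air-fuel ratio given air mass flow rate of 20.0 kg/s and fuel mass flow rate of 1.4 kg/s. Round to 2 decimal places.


AFR = m_air / m_fuel
AFR = 20.0 / 1.4 = 14.29


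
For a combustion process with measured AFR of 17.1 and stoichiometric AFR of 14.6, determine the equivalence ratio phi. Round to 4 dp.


phi = AFR_stoich / AFR_actual
phi = 14.6 / 17.1 = 0.8538


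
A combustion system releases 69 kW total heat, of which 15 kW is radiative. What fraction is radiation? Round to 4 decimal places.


f_rad = Q_rad / Q_total
f_rad = 15 / 69 = 0.2174


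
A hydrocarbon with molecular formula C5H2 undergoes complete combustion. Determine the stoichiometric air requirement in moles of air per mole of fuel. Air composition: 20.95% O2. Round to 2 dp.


Balanced combustion: C5H2 + 5.5 O2 -> 5 CO2 + 1 H2O
O2 needed = C + H/4 = 5 + 2/4 = 5.50 moles
Air moles = O2 / 0.2095 = 5.50 / 0.2095 = 26.25 moles air


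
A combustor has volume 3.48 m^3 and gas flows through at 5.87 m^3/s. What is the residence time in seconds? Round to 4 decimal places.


tau = V / Q_flow
tau = 3.48 / 5.87 = 0.5928 s


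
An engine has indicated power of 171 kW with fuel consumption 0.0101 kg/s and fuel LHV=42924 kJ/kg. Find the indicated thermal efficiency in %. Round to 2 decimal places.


eta_ith = (IP / (mf * LHV)) * 100
Denominator = 0.0101 * 42924 = 433.5324 kW
eta_ith = (171 / 433.5324) * 100 = 39.44%


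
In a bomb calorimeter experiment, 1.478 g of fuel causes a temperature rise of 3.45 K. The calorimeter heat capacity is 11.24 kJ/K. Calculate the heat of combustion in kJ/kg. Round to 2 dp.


Hc = C_cal * delta_T / m_fuel
Q_released = 11.24 * 3.45 = 38.7780 kJ
m_fuel = 1.478 g = 1.478/1000 kg = 0.001478 kg
Hc = 38.7780 / 0.001478 = 26236.81 kJ/kg


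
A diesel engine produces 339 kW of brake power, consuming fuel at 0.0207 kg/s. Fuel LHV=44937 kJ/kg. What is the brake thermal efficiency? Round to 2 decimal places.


eta_BTE = (BP / (mf * LHV)) * 100
Denominator = 0.0207 * 44937 = 930.1959 kW
eta_BTE = (339 / 930.1959) * 100 = 36.44%


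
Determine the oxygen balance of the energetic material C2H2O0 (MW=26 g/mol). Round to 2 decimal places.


OB = -1600 * (2C + H/2 - O) / MW
Inner = 2*2 + 2/2 - 0 = 5.00
OB = -1600 * 5.00 / 26 = -307.69%


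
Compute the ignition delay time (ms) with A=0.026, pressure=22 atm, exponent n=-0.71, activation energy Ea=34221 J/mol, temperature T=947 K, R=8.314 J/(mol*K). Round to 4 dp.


tau = A * P^n * exp(Ea/(R*T))
P^n = 22^(-0.71) = 0.11139864
Ea/(R*T) = 34221/(8.314*947) = 4.346430
exp(Ea/(R*T)) = 77.202364
tau = 0.026 * 0.11139864 * 77.202364 = 0.2236 ms


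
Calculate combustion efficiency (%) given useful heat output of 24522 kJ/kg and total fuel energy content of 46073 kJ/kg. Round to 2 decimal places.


Efficiency = (Q_useful / Q_fuel) * 100
Efficiency = (24522 / 46073) * 100
Efficiency = 0.5322 * 100 = 53.22%


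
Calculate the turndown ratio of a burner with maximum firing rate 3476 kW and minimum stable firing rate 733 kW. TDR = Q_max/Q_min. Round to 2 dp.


TDR = Q_max / Q_min
TDR = 3476 / 733 = 4.74


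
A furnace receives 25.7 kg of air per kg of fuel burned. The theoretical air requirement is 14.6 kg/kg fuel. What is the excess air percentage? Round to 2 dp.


Excess air = actual - stoichiometric = 25.7 - 14.6 = 11.10 kg/kg fuel
Excess air % = (excess / stoich) * 100 = (11.10 / 14.6) * 100 = 76.03%


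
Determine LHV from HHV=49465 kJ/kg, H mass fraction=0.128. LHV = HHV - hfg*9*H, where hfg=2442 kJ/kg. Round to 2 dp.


LHV = HHV - hfg * 9 * H
Water correction = 2442 * 9 * 0.128 = 2813.184 kJ/kg
LHV = 49465 - 2813.184 = 46651.82 kJ/kg


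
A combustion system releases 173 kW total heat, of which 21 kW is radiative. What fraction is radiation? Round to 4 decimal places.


f_rad = Q_rad / Q_total
f_rad = 21 / 173 = 0.1214


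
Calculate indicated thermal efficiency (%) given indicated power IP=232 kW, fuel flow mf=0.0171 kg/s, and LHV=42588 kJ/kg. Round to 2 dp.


eta_ith = (IP / (mf * LHV)) * 100
Denominator = 0.0171 * 42588 = 728.2548 kW
eta_ith = (232 / 728.2548) * 100 = 31.86%


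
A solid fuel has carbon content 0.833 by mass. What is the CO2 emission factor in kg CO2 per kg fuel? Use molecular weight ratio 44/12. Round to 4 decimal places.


EF = C_frac * (M_CO2 / M_C)
EF = 0.833 * (44/12)
EF = 0.833 * 3.666667 = 3.0543 kg_CO2/kg_fuel


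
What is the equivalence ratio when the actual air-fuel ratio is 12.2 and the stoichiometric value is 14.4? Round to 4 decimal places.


phi = AFR_stoich / AFR_actual
phi = 14.4 / 12.2 = 1.1803


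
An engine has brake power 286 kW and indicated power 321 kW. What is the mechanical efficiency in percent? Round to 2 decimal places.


eta_mech = (BP / IP) * 100
Ratio = 286 / 321 = 0.8910
eta_mech = 0.8910 * 100 = 89.10%


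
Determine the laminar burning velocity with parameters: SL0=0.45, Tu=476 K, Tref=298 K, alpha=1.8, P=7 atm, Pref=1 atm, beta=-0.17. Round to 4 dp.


SL = SL0 * (Tu/Tref)^alpha * (P/Pref)^beta
T ratio = 476/298 = 1.59731544
(T ratio)^alpha = 1.59731544^1.8 = 2.323289
(P/Pref)^beta = 7^(-0.17) = 0.718345
SL = 0.45 * 2.323289 * 0.718345 = 0.7510 m/s


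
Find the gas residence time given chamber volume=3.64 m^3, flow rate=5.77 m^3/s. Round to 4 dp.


tau = V / Q_flow
tau = 3.64 / 5.77 = 0.6308 s


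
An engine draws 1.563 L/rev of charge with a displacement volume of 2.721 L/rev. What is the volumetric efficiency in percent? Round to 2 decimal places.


eta_v = (V_actual / V_disp) * 100
Ratio = 1.563 / 2.721 = 0.5744
eta_v = 0.5744 * 100 = 57.44%


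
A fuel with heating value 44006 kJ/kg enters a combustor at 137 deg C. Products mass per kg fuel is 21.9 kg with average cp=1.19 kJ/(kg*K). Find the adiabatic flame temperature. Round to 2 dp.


T_ad = T_in + Hc / (m_p * cp)
Denominator = 21.9 * 1.19 = 26.0610
Temperature rise = 44006 / 26.0610 = 1688.58 K
T_ad = 137 + 1688.58 = 1825.58 deg C


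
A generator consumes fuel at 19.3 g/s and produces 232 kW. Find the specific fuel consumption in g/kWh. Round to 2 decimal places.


SFC = (mf / BP) * 3600
Rate = 19.3 / 232 = 0.083190 g/(s*kW)
SFC = 0.083190 * 3600 = 299.48 g/kWh


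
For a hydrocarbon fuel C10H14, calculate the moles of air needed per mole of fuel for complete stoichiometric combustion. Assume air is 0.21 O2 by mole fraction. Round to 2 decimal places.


Balanced combustion: C10H14 + 13.5 O2 -> 10 CO2 + 7 H2O
O2 needed = C + H/4 = 10 + 14/4 = 13.50 moles
Air moles = O2 / 0.21 = 13.50 / 0.21 = 64.29 moles air


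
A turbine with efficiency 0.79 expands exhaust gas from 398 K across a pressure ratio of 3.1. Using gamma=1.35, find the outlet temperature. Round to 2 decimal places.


T_out = T_in * (1 - eta * (1 - PR^(-(gamma-1)/gamma)))
Exponent = -(1.35-1)/1.35 = -0.25925926
PR^exp = 3.1^(-0.25925926) = 0.74577862
Factor = 1 - 0.79*(1 - 0.74577862) = 0.79916511
T_out = 398 * 0.79916511 = 318.07 K


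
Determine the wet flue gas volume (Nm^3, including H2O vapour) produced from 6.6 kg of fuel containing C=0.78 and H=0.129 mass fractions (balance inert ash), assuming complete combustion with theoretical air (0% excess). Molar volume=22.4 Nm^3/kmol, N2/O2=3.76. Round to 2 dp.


Per kg fuel: CO2 = (C/12 kmol)*22.4 = (0.78/12)*22.4 = 1.45600 Nm^3
Per kg fuel: H2O = (H/2 kmol)*22.4 = (0.129/2)*22.4 = 1.44480 Nm^3
O2 needed per kg fuel = C/12 + H/4 = 0.78/12 + 0.129/4 = 0.09725000 kmol
Per kg fuel: N2 = O2*3.76*22.4 = 0.09725000*3.76*22.4 = 8.19078 Nm^3
Total per kg = 1.45600 + 1.44480 + 8.19078 = 11.09158 Nm^3
Total = 11.09158 * 6.6 = 73.20 Nm^3


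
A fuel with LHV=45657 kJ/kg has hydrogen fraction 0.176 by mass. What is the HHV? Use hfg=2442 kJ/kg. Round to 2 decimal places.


HHV = LHV + hfg * 9 * H
Water addition = 2442 * 9 * 0.176 = 3868.128 kJ/kg
HHV = 45657 + 3868.128 = 49525.13 kJ/kg


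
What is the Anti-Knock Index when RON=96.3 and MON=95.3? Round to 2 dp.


AKI = (RON + MON) / 2
AKI = (96.3 + 95.3) / 2
AKI = 191.6 / 2 = 95.80


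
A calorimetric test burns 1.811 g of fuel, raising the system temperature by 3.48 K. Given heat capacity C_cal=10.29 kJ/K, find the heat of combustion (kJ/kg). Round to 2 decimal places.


Hc = C_cal * delta_T / m_fuel
Q_released = 10.29 * 3.48 = 35.8092 kJ
m_fuel = 1.811 g = 1.811/1000 kg = 0.001811 kg
Hc = 35.8092 / 0.001811 = 19773.16 kJ/kg
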